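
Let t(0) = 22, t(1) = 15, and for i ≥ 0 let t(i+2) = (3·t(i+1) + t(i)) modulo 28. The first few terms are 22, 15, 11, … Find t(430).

Listing terms: t(0) = 22,  t(1) = 15,  t(2) = 11,  t(3) = 20,  t(4) = 15,  t(5) = 9,  t(6) = 14,  t(7) = 23,  t(8) = 27,  t(9) = 20,  t(10) = 3,  t(11) = 1,  t(12) = 6,  t(13) = 19,  t(14) = 7,  t(15) = 12,  t(16) = 15,  t(17) = 1,  t(18) = 18,  t(19) = 27,  t(20) = 15,  t(21) = 16,  t(22) = 7,  t(23) = 9,  t(24) = 6,  t(25) = 27,  t(26) = 3,  t(27) = 8,  t(28) = 27,  t(29) = 5,  t(30) = 14,  t(31) = 19,  t(32) = 15,  t(33) = 8,  t(34) = 11,  t(35) = 13,  t(36) = 22,  t(37) = 23,  t(38) = 7,  t(39) = 16,  t(40) = 27,  t(41) = 13,  t(42) = 10,  t(43) = 15,  t(44) = 27,  t(45) = 12,  t(46) = 7,  t(47) = 5,  t(48) = 22,  t(49) = 15.
The sequence repeats with period 48.
So t(430) = t(0 + ((430-0) mod 48)) = t(46) = 7.

7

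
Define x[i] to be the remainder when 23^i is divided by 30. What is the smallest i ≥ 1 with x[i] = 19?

Listing terms: x[0] = 1, x[1] = 23, x[2] = 19, x[3] = 17, x[4] = 1.
Since x[4] = x[0] = 1, the sequence is periodic with period 4.
The value 19 first appears (with i ≥ 1) at x[2].

2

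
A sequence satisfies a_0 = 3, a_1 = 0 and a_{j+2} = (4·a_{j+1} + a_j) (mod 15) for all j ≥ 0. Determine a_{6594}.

We have a_0 = 3, a_1 = 0, a_2 = 3, a_3 = 12, a_4 = 6, a_5 = 6, a_6 = 0, a_7 = 6, a_8 = 9, a_9 = 12, a_{10} = 12, a_{11} = 0, a_{12} = 12, a_{13} = 3, a_{14} = 9, a_{15} = 9, a_{16} = 0, a_{17} = 9, a_{18} = 6, a_{19} = 3, a_{20} = 3, a_{21} = 0.
The sequence repeats with period 20.
(6594 - 0) mod 20 = 14, so a_{6594} = a_{14} = 9.

9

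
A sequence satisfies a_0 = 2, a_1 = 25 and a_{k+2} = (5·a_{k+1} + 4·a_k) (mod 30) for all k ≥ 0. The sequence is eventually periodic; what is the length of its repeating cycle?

We have a_0 = 2; a_1 = 25; a_2 = 13; a_3 = 15; a_4 = 7; a_5 = 5; a_6 = 23; a_7 = 15; a_8 = 17; a_9 = 25; a_{10} = 13.
Since (a_9, a_{10}) = (a_1, a_2) = (25, 13) (two consecutive terms determine the rest), the sequence is eventually periodic: after a pre-period of length 1 it cycles with period 8.

8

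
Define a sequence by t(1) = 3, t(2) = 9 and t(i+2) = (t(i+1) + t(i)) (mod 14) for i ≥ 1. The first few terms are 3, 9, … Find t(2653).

We have t(1) = 3,  t(2) = 9,  t(3) = 12,  t(4) = 7,  t(5) = 5,  t(6) = 12,  t(7) = 3,  t(8) = 1,  t(9) = 4,  t(10) = 5,  t(11) = 9,  t(12) = 0,  t(13) = 9,  t(14) = 9,  t(15) = 4,  t(16) = 13,  t(17) = 3,  t(18) = 2,  t(19) = 5,  t(20) = 7,  t(21) = 12,  t(22) = 5,  t(23) = 3,  t(24) = 8,  t(25) = 11,  t(26) = 5,  t(27) = 2,  t(28) = 7,  t(29) = 9,  t(30) = 2,  t(31) = 11,  t(32) = 13,  t(33) = 10,  t(34) = 9,  t(35) = 5,  t(36) = 0,  t(37) = 5,  t(38) = 5,  t(39) = 10,  t(40) = 1,  t(41) = 11,  t(42) = 12,  t(43) = 9,  t(44) = 7,  t(45) = 2,  t(46) = 9,  t(47) = 11,  t(48) = 6,  t(49) = 3,  t(50) = 9.
The sequence repeats with period 48.
(2653 - 1) mod 48 = 12, so t(2653) = t(13) = 9.

9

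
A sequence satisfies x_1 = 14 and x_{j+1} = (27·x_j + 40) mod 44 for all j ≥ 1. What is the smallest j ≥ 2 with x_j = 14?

Listing terms: x_1 = 14; x_2 = 22; x_3 = 18; x_4 = 42; x_5 = 30; x_6 = 14.
The sequence repeats with period 5.
The value 14 next appears (with j ≥ 2) at x_6.

6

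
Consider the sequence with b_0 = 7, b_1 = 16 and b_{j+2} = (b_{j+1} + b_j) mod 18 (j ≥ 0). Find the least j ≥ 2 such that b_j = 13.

8

Computing terms: b_0 = 7, b_1 = 16, b_2 = 5, b_3 = 3, b_4 = 8, b_5 = 11, b_6 = 1, b_7 = 12, b_8 = 13, b_9 = 7, b_{10} = 2, b_{11} = 9, b_{12} = 11, b_{13} = 2, b_{14} = 13, b_{15} = 15, b_{16} = 10, b_{17} = 7, b_{18} = 17, b_{19} = 6, b_{20} = 5, b_{21} = 11, b_{22} = 16, b_{23} = 9, b_{24} = 7, b_{25} = 16.
The sequence repeats with period 24.
The value 13 first appears (with j ≥ 2) at b_8.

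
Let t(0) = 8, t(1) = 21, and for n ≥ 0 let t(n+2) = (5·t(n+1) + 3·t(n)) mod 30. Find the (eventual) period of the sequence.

Listing terms: t(0) = 8, t(1) = 21, t(2) = 9, t(3) = 18, t(4) = 27, t(5) = 9, t(6) = 6, t(7) = 27, t(8) = 3, t(9) = 6, t(10) = 9, t(11) = 3, t(12) = 12, t(13) = 9, t(14) = 21, t(15) = 12, t(16) = 3, t(17) = 21, t(18) = 24, t(19) = 3, t(20) = 27, t(21) = 24, t(22) = 21, t(23) = 27, t(24) = 18, t(25) = 21, t(26) = 9.
Since (t(25), t(26)) = (t(1), t(2)) = (21, 9) (two consecutive terms determine the rest), the sequence is eventually periodic: after a pre-period of length 1 it cycles with period 24.

24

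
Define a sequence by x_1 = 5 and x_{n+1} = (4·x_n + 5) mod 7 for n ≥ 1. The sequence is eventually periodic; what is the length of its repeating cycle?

Listing terms: x_1 = 5, x_2 = 4, x_3 = 0, x_4 = 5.
Since x_4 = x_1 = 5, the sequence is periodic with period 3.

3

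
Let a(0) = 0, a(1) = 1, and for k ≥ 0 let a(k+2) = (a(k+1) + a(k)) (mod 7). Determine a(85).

5

Computing terms: a(0) = 0,  a(1) = 1,  a(2) = 1,  a(3) = 2,  a(4) = 3,  a(5) = 5,  a(6) = 1,  a(7) = 6,  a(8) = 0,  a(9) = 6,  a(10) = 6,  a(11) = 5,  a(12) = 4,  a(13) = 2,  a(14) = 6,  a(15) = 1,  a(16) = 0,  a(17) = 1.
The sequence repeats with period 16.
So a(85) = a(0 + ((85-0) mod 16)) = a(5) = 5.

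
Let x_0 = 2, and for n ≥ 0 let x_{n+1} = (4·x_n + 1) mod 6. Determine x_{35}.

Listing terms: x_0 = 2; x_1 = 3; x_2 = 1; x_3 = 5; x_4 = 3.
Since x_4 = x_1 = 3, the sequence is eventually periodic: after a pre-period of length 1 it cycles with period 3.
For n ≥ 1, x_n depends only on (n - 1) mod 3. (35 - 1) mod 3 = 1, so x_{35} = x_2 = 1.

1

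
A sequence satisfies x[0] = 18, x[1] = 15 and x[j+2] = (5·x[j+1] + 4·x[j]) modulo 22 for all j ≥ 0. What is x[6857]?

Computing terms: x[0] = 18; x[1] = 15; x[2] = 15; x[3] = 3; x[4] = 9; x[5] = 13; x[6] = 13; x[7] = 7; x[8] = 21; x[9] = 1; x[10] = 1; x[11] = 9; x[12] = 5; x[13] = 17; x[14] = 17; x[15] = 21; x[16] = 19; x[17] = 3; x[18] = 3; x[19] = 5; x[20] = 15; x[21] = 7; x[22] = 7; x[23] = 19; x[24] = 13; x[25] = 9; x[26] = 9; x[27] = 15; x[28] = 1; x[29] = 21; x[30] = 21; x[31] = 13; x[32] = 17; x[33] = 5; x[34] = 5; x[35] = 1; x[36] = 3; x[37] = 19; x[38] = 19; x[39] = 17; x[40] = 7; x[41] = 15; x[42] = 15.
Since (x[41], x[42]) = (x[1], x[2]) = (15, 15) (two consecutive terms determine the rest), the sequence is eventually periodic: after a pre-period of length 1 it cycles with period 40.
For j ≥ 1, x[j] depends only on (j - 1) mod 40. (6857 - 1) mod 40 = 16, so x[6857] = x[17] = 3.

3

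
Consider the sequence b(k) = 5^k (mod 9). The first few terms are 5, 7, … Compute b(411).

8

We have b(1) = 5, b(2) = 7, b(3) = 8, b(4) = 4, b(5) = 2, b(6) = 1, b(7) = 5.
The sequence repeats with period 6.
So b(411) = b(1 + ((411-1) mod 6)) = b(3) = 8.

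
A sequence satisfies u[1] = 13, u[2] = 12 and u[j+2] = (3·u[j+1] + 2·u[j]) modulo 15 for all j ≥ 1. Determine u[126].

u[1] = 13; u[2] = 12; u[3] = 2; u[4] = 0; u[5] = 4; u[6] = 12; u[7] = 14; u[8] = 6; u[9] = 1; u[10] = 0; u[11] = 2; u[12] = 6; u[13] = 7; u[14] = 3; u[15] = 8; u[16] = 0; u[17] = 1; u[18] = 3; u[19] = 11; u[20] = 9; u[21] = 4; u[22] = 0; u[23] = 8; u[24] = 9; u[25] = 13; u[26] = 12.
Since (u[25], u[26]) = (u[1], u[2]) = (13, 12) (two consecutive terms determine the rest), the sequence is periodic with period 24.
(126 - 1) mod 24 = 5, so u[126] = u[6] = 12.

12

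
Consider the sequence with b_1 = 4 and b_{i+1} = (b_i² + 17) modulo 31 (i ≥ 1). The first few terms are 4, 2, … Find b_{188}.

Computing terms: b_1 = 4, b_2 = 2, b_3 = 21, b_4 = 24, b_5 = 4.
Since b_5 = b_1 = 4, the sequence is periodic with period 4.
(188 - 1) mod 4 = 3, so b_{188} = b_4 = 24.

24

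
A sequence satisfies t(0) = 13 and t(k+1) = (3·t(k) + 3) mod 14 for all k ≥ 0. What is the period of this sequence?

6

Computing terms: t(0) = 13; t(1) = 0; t(2) = 3; t(3) = 12; t(4) = 11; t(5) = 8; t(6) = 13.
The sequence repeats with period 6.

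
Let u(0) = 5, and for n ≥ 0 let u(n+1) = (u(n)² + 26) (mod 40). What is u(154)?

u(0) = 5; u(1) = 11; u(2) = 27; u(3) = 35; u(4) = 11.
Since u(4) = u(1) = 11, the sequence is eventually periodic: after a pre-period of length 1 it cycles with period 3.
For n ≥ 1, u(n) depends only on (n - 1) mod 3. (154 - 1) mod 3 = 0, so u(154) = u(1) = 11.

11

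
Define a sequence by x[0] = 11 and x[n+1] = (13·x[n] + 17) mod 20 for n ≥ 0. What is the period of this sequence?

4

x[0] = 11,  x[1] = 0,  x[2] = 17,  x[3] = 18,  x[4] = 11.
The sequence repeats with period 4.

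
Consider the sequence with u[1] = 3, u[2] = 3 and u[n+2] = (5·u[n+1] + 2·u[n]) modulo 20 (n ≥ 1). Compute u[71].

9

u[1] = 3, u[2] = 3, u[3] = 1, u[4] = 11, u[5] = 17, u[6] = 7, u[7] = 9, u[8] = 19, u[9] = 13, u[10] = 3, u[11] = 1.
Since (u[10], u[11]) = (u[2], u[3]) = (3, 1) (two consecutive terms determine the rest), the sequence is eventually periodic: after a pre-period of length 1 it cycles with period 8.
For n ≥ 2, u[n] depends only on (n - 2) mod 8. (71 - 2) mod 8 = 5, so u[71] = u[7] = 9.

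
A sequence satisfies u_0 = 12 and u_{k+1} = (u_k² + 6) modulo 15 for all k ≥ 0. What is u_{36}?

Listing terms: u_0 = 12,  u_1 = 0,  u_2 = 6,  u_3 = 12.
Since u_3 = u_0 = 12, the sequence is periodic with period 3.
(36 - 0) mod 3 = 0, so u_{36} = u_0 = 12.

12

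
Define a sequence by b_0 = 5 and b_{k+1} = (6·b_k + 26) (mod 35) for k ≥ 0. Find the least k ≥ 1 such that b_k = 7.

7

Computing terms: b_0 = 5; b_1 = 21; b_2 = 12; b_3 = 28; b_4 = 19; b_5 = 0; b_6 = 26; b_7 = 7; b_8 = 33; b_9 = 14; b_{10} = 5.
Since b_{10} = b_0 = 5, the sequence is periodic with period 10.
The value 7 first appears (with k ≥ 1) at b_7.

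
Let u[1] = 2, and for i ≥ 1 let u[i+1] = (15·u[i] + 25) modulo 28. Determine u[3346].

Listing terms: u[1] = 2,  u[2] = 27,  u[3] = 10,  u[4] = 7,  u[5] = 18,  u[6] = 15,  u[7] = 26,  u[8] = 23,  u[9] = 6,  u[10] = 3,  u[11] = 14,  u[12] = 11,  u[13] = 22,  u[14] = 19,  u[15] = 2.
Since u[15] = u[1] = 2, the sequence is periodic with period 14.
(3346 - 1) mod 14 = 13, so u[3346] = u[14] = 19.

19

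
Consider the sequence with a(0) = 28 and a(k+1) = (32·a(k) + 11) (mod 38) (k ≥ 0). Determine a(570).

21

Listing terms: a(0) = 28,  a(1) = 33,  a(2) = 3,  a(3) = 31,  a(4) = 15,  a(5) = 35,  a(6) = 29,  a(7) = 27,  a(8) = 1,  a(9) = 5,  a(10) = 19,  a(11) = 11,  a(12) = 21,  a(13) = 37,  a(14) = 17,  a(15) = 23,  a(16) = 25,  a(17) = 13,  a(18) = 9,  a(19) = 33.
Since a(19) = a(1) = 33, the sequence is eventually periodic: after a pre-period of length 1 it cycles with period 18.
For k ≥ 1, a(k) depends only on (k - 1) mod 18. (570 - 1) mod 18 = 11, so a(570) = a(12) = 21.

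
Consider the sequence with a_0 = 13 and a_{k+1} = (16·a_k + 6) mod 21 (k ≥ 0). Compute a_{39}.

13

Computing terms: a_0 = 13; a_1 = 4; a_2 = 7; a_3 = 13.
Since a_3 = a_0 = 13, the sequence is periodic with period 3.
(39 - 0) mod 3 = 0, so a_{39} = a_0 = 13.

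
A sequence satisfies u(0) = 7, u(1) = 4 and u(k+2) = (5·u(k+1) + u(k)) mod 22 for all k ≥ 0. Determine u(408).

We have u(0) = 7,  u(1) = 4,  u(2) = 5,  u(3) = 7,  u(4) = 18,  u(5) = 9,  u(6) = 19,  u(7) = 16,  u(8) = 11,  u(9) = 5,  u(10) = 14,  u(11) = 9,  u(12) = 15,  u(13) = 18,  u(14) = 17,  u(15) = 15,  u(16) = 4,  u(17) = 13,  u(18) = 3,  u(19) = 6,  u(20) = 11,  u(21) = 17,  u(22) = 8,  u(23) = 13,  u(24) = 7,  u(25) = 4.
Since (u(24), u(25)) = (u(0), u(1)) = (7, 4) (two consecutive terms determine the rest), the sequence is periodic with period 24.
So u(408) = u(0 + ((408-0) mod 24)) = u(0) = 7.

7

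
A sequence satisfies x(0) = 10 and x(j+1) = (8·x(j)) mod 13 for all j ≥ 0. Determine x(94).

3

Computing terms: x(0) = 10; x(1) = 2; x(2) = 3; x(3) = 11; x(4) = 10.
The sequence repeats with period 4.
(94 - 0) mod 4 = 2, so x(94) = x(2) = 3.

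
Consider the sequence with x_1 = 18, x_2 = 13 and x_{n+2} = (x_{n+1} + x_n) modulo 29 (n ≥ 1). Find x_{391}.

Computing terms: x_1 = 18,  x_2 = 13,  x_3 = 2,  x_4 = 15,  x_5 = 17,  x_6 = 3,  x_7 = 20,  x_8 = 23,  x_9 = 14,  x_{10} = 8,  x_{11} = 22,  x_{12} = 1,  x_{13} = 23,  x_{14} = 24,  x_{15} = 18,  x_{16} = 13.
Since (x_{15}, x_{16}) = (x_1, x_2) = (18, 13) (two consecutive terms determine the rest), the sequence is periodic with period 14.
So x_{391} = x_{1 + ((391-1) mod 14)} = x_{13} = 23.

23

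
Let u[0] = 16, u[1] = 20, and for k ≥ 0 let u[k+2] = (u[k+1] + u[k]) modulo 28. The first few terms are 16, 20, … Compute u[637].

20

u[0] = 16, u[1] = 20, u[2] = 8, u[3] = 0, u[4] = 8, u[5] = 8, u[6] = 16, u[7] = 24, u[8] = 12, u[9] = 8, u[10] = 20, u[11] = 0, u[12] = 20, u[13] = 20, u[14] = 12, u[15] = 4, u[16] = 16, u[17] = 20.
The sequence repeats with period 16.
So u[637] = u[0 + ((637-0) mod 16)] = u[13] = 20.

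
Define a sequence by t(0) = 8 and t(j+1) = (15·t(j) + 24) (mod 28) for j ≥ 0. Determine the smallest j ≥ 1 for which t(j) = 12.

We have t(0) = 8; t(1) = 4; t(2) = 0; t(3) = 24; t(4) = 20; t(5) = 16; t(6) = 12; t(7) = 8.
The sequence repeats with period 7.
The value 12 first appears (with j ≥ 1) at t(6).

6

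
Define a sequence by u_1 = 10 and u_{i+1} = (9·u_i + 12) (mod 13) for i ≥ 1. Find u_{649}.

Computing terms: u_1 = 10, u_2 = 11, u_3 = 7, u_4 = 10.
Since u_4 = u_1 = 10, the sequence is periodic with period 3.
(649 - 1) mod 3 = 0, so u_{649} = u_1 = 10.

10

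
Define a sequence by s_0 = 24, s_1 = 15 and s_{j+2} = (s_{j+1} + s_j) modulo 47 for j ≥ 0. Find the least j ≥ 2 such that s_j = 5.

6

Computing terms: s_0 = 24; s_1 = 15; s_2 = 39; s_3 = 7; s_4 = 46; s_5 = 6; s_6 = 5; s_7 = 11; s_8 = 16; s_9 = 27; s_{10} = 43; s_{11} = 23; s_{12} = 19; s_{13} = 42; s_{14} = 14; s_{15} = 9; s_{16} = 23; s_{17} = 32; s_{18} = 8; s_{19} = 40; s_{20} = 1; s_{21} = 41; s_{22} = 42; s_{23} = 36; s_{24} = 31; s_{25} = 20; s_{26} = 4; s_{27} = 24; s_{28} = 28; s_{29} = 5; s_{30} = 33; s_{31} = 38; s_{32} = 24; s_{33} = 15.
Since (s_{32}, s_{33}) = (s_0, s_1) = (24, 15) (two consecutive terms determine the rest), the sequence is periodic with period 32.
The value 5 first appears (with j ≥ 2) at s_6.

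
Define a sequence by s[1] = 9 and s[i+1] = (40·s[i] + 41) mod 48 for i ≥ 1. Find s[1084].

33

Listing terms: s[1] = 9; s[2] = 17; s[3] = 1; s[4] = 33; s[5] = 17.
Since s[5] = s[2] = 17, the sequence is eventually periodic: after a pre-period of length 1 it cycles with period 3.
For i ≥ 2, s[i] depends only on (i - 2) mod 3. (1084 - 2) mod 3 = 2, so s[1084] = s[4] = 33.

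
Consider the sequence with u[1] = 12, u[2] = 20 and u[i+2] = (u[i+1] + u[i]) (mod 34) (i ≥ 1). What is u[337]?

Listing terms: u[1] = 12; u[2] = 20; u[3] = 32; u[4] = 18; u[5] = 16; u[6] = 0; u[7] = 16; u[8] = 16; u[9] = 32; u[10] = 14; u[11] = 12; u[12] = 26; u[13] = 4; u[14] = 30; u[15] = 0; u[16] = 30; u[17] = 30; u[18] = 26; u[19] = 22; u[20] = 14; u[21] = 2; u[22] = 16; u[23] = 18; u[24] = 0; u[25] = 18; u[26] = 18; u[27] = 2; u[28] = 20; u[29] = 22; u[30] = 8; u[31] = 30; u[32] = 4; u[33] = 0; u[34] = 4; u[35] = 4; u[36] = 8; u[37] = 12; u[38] = 20.
The sequence repeats with period 36.
(337 - 1) mod 36 = 12, so u[337] = u[13] = 4.

4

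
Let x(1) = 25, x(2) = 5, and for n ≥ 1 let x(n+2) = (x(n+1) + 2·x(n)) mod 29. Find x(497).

13

Listing terms: x(1) = 25; x(2) = 5; x(3) = 26; x(4) = 7; x(5) = 1; x(6) = 15; x(7) = 17; x(8) = 18; x(9) = 23; x(10) = 1; x(11) = 18; x(12) = 20; x(13) = 27; x(14) = 9; x(15) = 5; x(16) = 23; x(17) = 4; x(18) = 21; x(19) = 0; x(20) = 13; x(21) = 13; x(22) = 10; x(23) = 7; x(24) = 27; x(25) = 12; x(26) = 8; x(27) = 3; x(28) = 19; x(29) = 25; x(30) = 5.
The sequence repeats with period 28.
(497 - 1) mod 28 = 20, so x(497) = x(21) = 13.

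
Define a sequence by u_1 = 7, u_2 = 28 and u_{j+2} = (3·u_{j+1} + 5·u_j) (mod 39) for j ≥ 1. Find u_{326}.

Listing terms: u_1 = 7; u_2 = 28; u_3 = 2; u_4 = 29; u_5 = 19; u_6 = 7; u_7 = 38; u_8 = 32; u_9 = 13; u_{10} = 4; u_{11} = 38; u_{12} = 17; u_{13} = 7; u_{14} = 28.
The sequence repeats with period 12.
So u_{326} = u_{1 + ((326-1) mod 12)} = u_2 = 28.

28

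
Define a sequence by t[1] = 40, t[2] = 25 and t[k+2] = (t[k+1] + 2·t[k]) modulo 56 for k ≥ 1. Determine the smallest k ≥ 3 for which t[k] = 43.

We have t[1] = 40,  t[2] = 25,  t[3] = 49,  t[4] = 43,  t[5] = 29,  t[6] = 3,  t[7] = 5,  t[8] = 11,  t[9] = 21,  t[10] = 43,  t[11] = 29.
Since (t[10], t[11]) = (t[4], t[5]) = (43, 29) (two consecutive terms determine the rest), the sequence is eventually periodic: after a pre-period of length 3 it cycles with period 6.
The value 43 first appears (with k ≥ 3) at t[4].

4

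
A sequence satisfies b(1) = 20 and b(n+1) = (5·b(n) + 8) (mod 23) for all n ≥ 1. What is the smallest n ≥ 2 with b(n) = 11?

4

Listing terms: b(1) = 20,  b(2) = 16,  b(3) = 19,  b(4) = 11,  b(5) = 17,  b(6) = 1,  b(7) = 13,  b(8) = 4,  b(9) = 5,  b(10) = 10,  b(11) = 12,  b(12) = 22,  b(13) = 3,  b(14) = 0,  b(15) = 8,  b(16) = 2,  b(17) = 18,  b(18) = 6,  b(19) = 15,  b(20) = 14,  b(21) = 9,  b(22) = 7,  b(23) = 20.
The sequence repeats with period 22.
The value 11 first appears (with n ≥ 2) at b(4).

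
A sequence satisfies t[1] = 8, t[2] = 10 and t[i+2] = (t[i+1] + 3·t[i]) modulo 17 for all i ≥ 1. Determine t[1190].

1

t[1] = 8; t[2] = 10; t[3] = 0; t[4] = 13; t[5] = 13; t[6] = 1; t[7] = 6; t[8] = 9; t[9] = 10; t[10] = 3; t[11] = 16; t[12] = 8; t[13] = 5; t[14] = 12; t[15] = 10; t[16] = 12; t[17] = 8; t[18] = 10.
Since (t[17], t[18]) = (t[1], t[2]) = (8, 10) (two consecutive terms determine the rest), the sequence is periodic with period 16.
So t[1190] = t[1 + ((1190-1) mod 16)] = t[6] = 1.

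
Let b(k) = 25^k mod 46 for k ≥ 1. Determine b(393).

b(1) = 25, b(2) = 27, b(3) = 31, b(4) = 39, b(5) = 9, b(6) = 41, b(7) = 13, b(8) = 3, b(9) = 29, b(10) = 35, b(11) = 1, b(12) = 25.
Since b(12) = b(1) = 25, the sequence is periodic with period 11.
So b(393) = b(1 + ((393-1) mod 11)) = b(8) = 3.

3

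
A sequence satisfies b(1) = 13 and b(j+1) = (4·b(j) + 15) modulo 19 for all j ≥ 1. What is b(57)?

Computing terms: b(1) = 13, b(2) = 10, b(3) = 17, b(4) = 7, b(5) = 5, b(6) = 16, b(7) = 3, b(8) = 8, b(9) = 9, b(10) = 13.
Since b(10) = b(1) = 13, the sequence is periodic with period 9.
So b(57) = b(1 + ((57-1) mod 9)) = b(3) = 17.

17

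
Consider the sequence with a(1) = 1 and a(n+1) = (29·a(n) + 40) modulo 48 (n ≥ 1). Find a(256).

Listing terms: a(1) = 1,  a(2) = 21,  a(3) = 25,  a(4) = 45,  a(5) = 1.
Since a(5) = a(1) = 1, the sequence is periodic with period 4.
(256 - 1) mod 4 = 3, so a(256) = a(4) = 45.

45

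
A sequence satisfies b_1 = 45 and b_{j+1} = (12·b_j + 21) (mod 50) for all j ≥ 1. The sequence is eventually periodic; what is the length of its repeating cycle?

We have b_1 = 45,  b_2 = 11,  b_3 = 3,  b_4 = 7,  b_5 = 5,  b_6 = 31,  b_7 = 43,  b_8 = 37,  b_9 = 15,  b_{10} = 1,  b_{11} = 33,  b_{12} = 17,  b_{13} = 25,  b_{14} = 21,  b_{15} = 23,  b_{16} = 47,  b_{17} = 35,  b_{18} = 41,  b_{19} = 13,  b_{20} = 27,  b_{21} = 45.
The sequence repeats with period 20.

20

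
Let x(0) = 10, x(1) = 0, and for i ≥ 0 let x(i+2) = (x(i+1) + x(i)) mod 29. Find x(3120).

20

x(0) = 10; x(1) = 0; x(2) = 10; x(3) = 10; x(4) = 20; x(5) = 1; x(6) = 21; x(7) = 22; x(8) = 14; x(9) = 7; x(10) = 21; x(11) = 28; x(12) = 20; x(13) = 19; x(14) = 10; x(15) = 0.
The sequence repeats with period 14.
(3120 - 0) mod 14 = 12, so x(3120) = x(12) = 20.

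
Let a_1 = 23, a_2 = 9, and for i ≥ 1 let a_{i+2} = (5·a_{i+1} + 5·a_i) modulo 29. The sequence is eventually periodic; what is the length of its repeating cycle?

28

Listing terms: a_1 = 23; a_2 = 9; a_3 = 15; a_4 = 4; a_5 = 8; a_6 = 2; a_7 = 21; a_8 = 28; a_9 = 13; a_{10} = 2; a_{11} = 17; a_{12} = 8; a_{13} = 9; a_{14} = 27; a_{15} = 6; a_{16} = 20; a_{17} = 14; a_{18} = 25; a_{19} = 21; a_{20} = 27; a_{21} = 8; a_{22} = 1; a_{23} = 16; a_{24} = 27; a_{25} = 12; a_{26} = 21; a_{27} = 20; a_{28} = 2; a_{29} = 23; a_{30} = 9.
The sequence repeats with period 28.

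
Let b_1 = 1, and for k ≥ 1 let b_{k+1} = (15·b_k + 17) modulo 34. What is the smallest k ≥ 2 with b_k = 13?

7

Computing terms: b_1 = 1,  b_2 = 32,  b_3 = 21,  b_4 = 26,  b_5 = 33,  b_6 = 2,  b_7 = 13,  b_8 = 8,  b_9 = 1.
Since b_9 = b_1 = 1, the sequence is periodic with period 8.
The value 13 first appears (with k ≥ 2) at b_7.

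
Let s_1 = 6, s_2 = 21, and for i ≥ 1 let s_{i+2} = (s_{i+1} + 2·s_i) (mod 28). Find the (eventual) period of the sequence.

6

Listing terms: s_1 = 6, s_2 = 21, s_3 = 5, s_4 = 19, s_5 = 1, s_6 = 11, s_7 = 13, s_8 = 7, s_9 = 5, s_{10} = 19.
Since (s_9, s_{10}) = (s_3, s_4) = (5, 19) (two consecutive terms determine the rest), the sequence is eventually periodic: after a pre-period of length 2 it cycles with period 6.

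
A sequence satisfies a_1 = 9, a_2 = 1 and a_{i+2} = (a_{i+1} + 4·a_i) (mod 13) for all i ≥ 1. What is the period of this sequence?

12

We have a_1 = 9, a_2 = 1, a_3 = 11, a_4 = 2, a_5 = 7, a_6 = 2, a_7 = 4, a_8 = 12, a_9 = 2, a_{10} = 11, a_{11} = 6, a_{12} = 11, a_{13} = 9, a_{14} = 1.
Since (a_{13}, a_{14}) = (a_1, a_2) = (9, 1) (two consecutive terms determine the rest), the sequence is periodic with period 12.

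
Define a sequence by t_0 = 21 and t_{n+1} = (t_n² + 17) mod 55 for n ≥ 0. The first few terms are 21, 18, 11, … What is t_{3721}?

18

Computing terms: t_0 = 21; t_1 = 18; t_2 = 11; t_3 = 28; t_4 = 31; t_5 = 43; t_6 = 51; t_7 = 33; t_8 = 6; t_9 = 53; t_{10} = 21.
Since t_{10} = t_0 = 21, the sequence is periodic with period 10.
So t_{3721} = t_{0 + ((3721-0) mod 10)} = t_1 = 18.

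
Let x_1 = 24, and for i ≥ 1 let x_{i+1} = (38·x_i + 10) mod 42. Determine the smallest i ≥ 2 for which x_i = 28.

Computing terms: x_1 = 24; x_2 = 40; x_3 = 18; x_4 = 22; x_5 = 6; x_6 = 28; x_7 = 24.
Since x_7 = x_1 = 24, the sequence is periodic with period 6.
The value 28 first appears (with i ≥ 2) at x_6.

6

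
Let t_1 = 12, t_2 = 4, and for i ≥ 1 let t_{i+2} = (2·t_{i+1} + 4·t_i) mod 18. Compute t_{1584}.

Listing terms: t_1 = 12,  t_2 = 4,  t_3 = 2,  t_4 = 2,  t_5 = 12,  t_6 = 14,  t_7 = 4,  t_8 = 10,  t_9 = 0,  t_{10} = 4,  t_{11} = 8,  t_{12} = 14,  t_{13} = 6,  t_{14} = 14,  t_{15} = 16,  t_{16} = 16,  t_{17} = 6,  t_{18} = 4,  t_{19} = 14,  t_{20} = 8,  t_{21} = 0,  t_{22} = 14,  t_{23} = 10,  t_{24} = 4,  t_{25} = 12,  t_{26} = 4.
The sequence repeats with period 24.
So t_{1584} = t_{1 + ((1584-1) mod 24)} = t_{24} = 4.

4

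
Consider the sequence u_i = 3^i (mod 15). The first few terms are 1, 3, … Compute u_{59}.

12

u_0 = 1,  u_1 = 3,  u_2 = 9,  u_3 = 12,  u_4 = 6,  u_5 = 3.
Since u_5 = u_1 = 3, the sequence is eventually periodic: after a pre-period of length 1 it cycles with period 4.
For i ≥ 1, u_i depends only on (i - 1) mod 4. (59 - 1) mod 4 = 2, so u_{59} = u_3 = 12.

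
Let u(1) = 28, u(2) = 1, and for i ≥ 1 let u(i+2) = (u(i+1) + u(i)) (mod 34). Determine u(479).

21

Listing terms: u(1) = 28; u(2) = 1; u(3) = 29; u(4) = 30; u(5) = 25; u(6) = 21; u(7) = 12; u(8) = 33; u(9) = 11; u(10) = 10; u(11) = 21; u(12) = 31; u(13) = 18; u(14) = 15; u(15) = 33; u(16) = 14; u(17) = 13; u(18) = 27; u(19) = 6; u(20) = 33; u(21) = 5; u(22) = 4; u(23) = 9; u(24) = 13; u(25) = 22; u(26) = 1; u(27) = 23; u(28) = 24; u(29) = 13; u(30) = 3; u(31) = 16; u(32) = 19; u(33) = 1; u(34) = 20; u(35) = 21; u(36) = 7; u(37) = 28; u(38) = 1.
The sequence repeats with period 36.
So u(479) = u(1 + ((479-1) mod 36)) = u(11) = 21.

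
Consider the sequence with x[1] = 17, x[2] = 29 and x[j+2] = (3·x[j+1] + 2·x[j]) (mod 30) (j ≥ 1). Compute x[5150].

We have x[1] = 17, x[2] = 29, x[3] = 1, x[4] = 1, x[5] = 5, x[6] = 17, x[7] = 1, x[8] = 7, x[9] = 23, x[10] = 23, x[11] = 25, x[12] = 1, x[13] = 23, x[14] = 11, x[15] = 19, x[16] = 19, x[17] = 5, x[18] = 23, x[19] = 19, x[20] = 13, x[21] = 17, x[22] = 17, x[23] = 25, x[24] = 19, x[25] = 17, x[26] = 29.
Since (x[25], x[26]) = (x[1], x[2]) = (17, 29) (two consecutive terms determine the rest), the sequence is periodic with period 24.
(5150 - 1) mod 24 = 13, so x[5150] = x[14] = 11.

11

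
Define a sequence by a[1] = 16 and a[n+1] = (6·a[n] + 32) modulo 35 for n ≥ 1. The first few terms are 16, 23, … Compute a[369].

2

Computing terms: a[1] = 16; a[2] = 23; a[3] = 30; a[4] = 2; a[5] = 9; a[6] = 16.
Since a[6] = a[1] = 16, the sequence is periodic with period 5.
(369 - 1) mod 5 = 3, so a[369] = a[4] = 2.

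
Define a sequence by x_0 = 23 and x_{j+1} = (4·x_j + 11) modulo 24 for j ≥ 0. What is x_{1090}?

7

Computing terms: x_0 = 23,  x_1 = 7,  x_2 = 15,  x_3 = 23.
The sequence repeats with period 3.
So x_{1090} = x_{0 + ((1090-0) mod 3)} = x_1 = 7.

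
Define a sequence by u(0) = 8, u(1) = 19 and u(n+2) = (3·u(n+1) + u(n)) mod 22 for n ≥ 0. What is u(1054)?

1

We have u(0) = 8,  u(1) = 19,  u(2) = 21,  u(3) = 16,  u(4) = 3,  u(5) = 3,  u(6) = 12,  u(7) = 17,  u(8) = 19,  u(9) = 8,  u(10) = 21,  u(11) = 5,  u(12) = 14,  u(13) = 3,  u(14) = 1,  u(15) = 6,  u(16) = 19,  u(17) = 19,  u(18) = 10,  u(19) = 5,  u(20) = 3,  u(21) = 14,  u(22) = 1,  u(23) = 17,  u(24) = 8,  u(25) = 19.
Since (u(24), u(25)) = (u(0), u(1)) = (8, 19) (two consecutive terms determine the rest), the sequence is periodic with period 24.
So u(1054) = u(0 + ((1054-0) mod 24)) = u(22) = 1.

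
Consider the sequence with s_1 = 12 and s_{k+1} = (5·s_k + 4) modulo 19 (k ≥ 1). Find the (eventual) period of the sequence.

Computing terms: s_1 = 12,  s_2 = 7,  s_3 = 1,  s_4 = 9,  s_5 = 11,  s_6 = 2,  s_7 = 14,  s_8 = 17,  s_9 = 13,  s_{10} = 12.
Since s_{10} = s_1 = 12, the sequence is periodic with period 9.

9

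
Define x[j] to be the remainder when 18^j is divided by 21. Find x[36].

We have x[0] = 1, x[1] = 18, x[2] = 9, x[3] = 15, x[4] = 18.
Since x[4] = x[1] = 18, the sequence is eventually periodic: after a pre-period of length 1 it cycles with period 3.
For j ≥ 1, x[j] depends only on (j - 1) mod 3. (36 - 1) mod 3 = 2, so x[36] = x[3] = 15.

15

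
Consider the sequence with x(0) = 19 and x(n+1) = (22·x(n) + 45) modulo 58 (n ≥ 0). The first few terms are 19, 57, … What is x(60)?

We have x(0) = 19, x(1) = 57, x(2) = 23, x(3) = 29, x(4) = 45, x(5) = 49, x(6) = 21, x(7) = 43, x(8) = 5, x(9) = 39, x(10) = 33, x(11) = 17, x(12) = 13, x(13) = 41, x(14) = 19.
Since x(14) = x(0) = 19, the sequence is periodic with period 14.
So x(60) = x(0 + ((60-0) mod 14)) = x(4) = 45.

45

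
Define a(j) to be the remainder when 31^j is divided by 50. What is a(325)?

1

Listing terms: a(0) = 1; a(1) = 31; a(2) = 11; a(3) = 41; a(4) = 21; a(5) = 1.
The sequence repeats with period 5.
So a(325) = a(0 + ((325-0) mod 5)) = a(0) = 1.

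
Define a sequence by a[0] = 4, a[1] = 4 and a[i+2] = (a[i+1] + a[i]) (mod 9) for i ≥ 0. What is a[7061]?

5

Computing terms: a[0] = 4,  a[1] = 4,  a[2] = 8,  a[3] = 3,  a[4] = 2,  a[5] = 5,  a[6] = 7,  a[7] = 3,  a[8] = 1,  a[9] = 4,  a[10] = 5,  a[11] = 0,  a[12] = 5,  a[13] = 5,  a[14] = 1,  a[15] = 6,  a[16] = 7,  a[17] = 4,  a[18] = 2,  a[19] = 6,  a[20] = 8,  a[21] = 5,  a[22] = 4,  a[23] = 0,  a[24] = 4,  a[25] = 4.
The sequence repeats with period 24.
So a[7061] = a[0 + ((7061-0) mod 24)] = a[5] = 5.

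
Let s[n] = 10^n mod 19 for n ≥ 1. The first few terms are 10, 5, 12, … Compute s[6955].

15

Computing terms: s[1] = 10,  s[2] = 5,  s[3] = 12,  s[4] = 6,  s[5] = 3,  s[6] = 11,  s[7] = 15,  s[8] = 17,  s[9] = 18,  s[10] = 9,  s[11] = 14,  s[12] = 7,  s[13] = 13,  s[14] = 16,  s[15] = 8,  s[16] = 4,  s[17] = 2,  s[18] = 1,  s[19] = 10.
Since s[19] = s[1] = 10, the sequence is periodic with period 18.
(6955 - 1) mod 18 = 6, so s[6955] = s[7] = 15.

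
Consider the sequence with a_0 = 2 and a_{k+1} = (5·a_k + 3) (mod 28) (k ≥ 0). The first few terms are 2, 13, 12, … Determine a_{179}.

11

a_0 = 2,  a_1 = 13,  a_2 = 12,  a_3 = 7,  a_4 = 10,  a_5 = 25,  a_6 = 16,  a_7 = 27,  a_8 = 26,  a_9 = 21,  a_{10} = 24,  a_{11} = 11,  a_{12} = 2.
The sequence repeats with period 12.
So a_{179} = a_{0 + ((179-0) mod 12)} = a_{11} = 11.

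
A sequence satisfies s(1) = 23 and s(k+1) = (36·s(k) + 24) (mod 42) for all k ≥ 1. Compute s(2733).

Computing terms: s(1) = 23; s(2) = 12; s(3) = 36; s(4) = 18; s(5) = 0; s(6) = 24; s(7) = 6; s(8) = 30; s(9) = 12.
Since s(9) = s(2) = 12, the sequence is eventually periodic: after a pre-period of length 1 it cycles with period 7.
For k ≥ 2, s(k) depends only on (k - 2) mod 7. (2733 - 2) mod 7 = 1, so s(2733) = s(3) = 36.

36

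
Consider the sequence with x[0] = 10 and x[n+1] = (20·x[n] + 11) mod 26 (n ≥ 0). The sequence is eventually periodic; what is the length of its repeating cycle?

12

x[0] = 10; x[1] = 3; x[2] = 19; x[3] = 1; x[4] = 5; x[5] = 7; x[6] = 21; x[7] = 15; x[8] = 25; x[9] = 17; x[10] = 13; x[11] = 11; x[12] = 23; x[13] = 3.
Since x[13] = x[1] = 3, the sequence is eventually periodic: after a pre-period of length 1 it cycles with period 12.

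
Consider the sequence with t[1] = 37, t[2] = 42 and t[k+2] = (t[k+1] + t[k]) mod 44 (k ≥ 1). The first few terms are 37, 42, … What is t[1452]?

9

Computing terms: t[1] = 37, t[2] = 42, t[3] = 35, t[4] = 33, t[5] = 24, t[6] = 13, t[7] = 37, t[8] = 6, t[9] = 43, t[10] = 5, t[11] = 4, t[12] = 9, t[13] = 13, t[14] = 22, t[15] = 35, t[16] = 13, t[17] = 4, t[18] = 17, t[19] = 21, t[20] = 38, t[21] = 15, t[22] = 9, t[23] = 24, t[24] = 33, t[25] = 13, t[26] = 2, t[27] = 15, t[28] = 17, t[29] = 32, t[30] = 5, t[31] = 37, t[32] = 42.
Since (t[31], t[32]) = (t[1], t[2]) = (37, 42) (two consecutive terms determine the rest), the sequence is periodic with period 30.
(1452 - 1) mod 30 = 11, so t[1452] = t[12] = 9.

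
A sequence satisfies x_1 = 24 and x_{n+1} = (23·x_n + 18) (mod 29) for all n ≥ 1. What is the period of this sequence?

Computing terms: x_1 = 24, x_2 = 19, x_3 = 20, x_4 = 14, x_5 = 21, x_6 = 8, x_7 = 28, x_8 = 24.
The sequence repeats with period 7.

7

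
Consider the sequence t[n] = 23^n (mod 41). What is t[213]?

Computing terms: t[0] = 1, t[1] = 23, t[2] = 37, t[3] = 31, t[4] = 16, t[5] = 40, t[6] = 18, t[7] = 4, t[8] = 10, t[9] = 25, t[10] = 1.
Since t[10] = t[0] = 1, the sequence is periodic with period 10.
(213 - 0) mod 10 = 3, so t[213] = t[3] = 31.

31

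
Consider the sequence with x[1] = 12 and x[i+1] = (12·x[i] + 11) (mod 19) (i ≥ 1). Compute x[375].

We have x[1] = 12,  x[2] = 3,  x[3] = 9,  x[4] = 5,  x[5] = 14,  x[6] = 8,  x[7] = 12.
The sequence repeats with period 6.
(375 - 1) mod 6 = 2, so x[375] = x[3] = 9.

9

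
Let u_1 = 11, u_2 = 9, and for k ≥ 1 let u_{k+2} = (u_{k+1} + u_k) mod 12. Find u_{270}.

Computing terms: u_1 = 11,  u_2 = 9,  u_3 = 8,  u_4 = 5,  u_5 = 1,  u_6 = 6,  u_7 = 7,  u_8 = 1,  u_9 = 8,  u_{10} = 9,  u_{11} = 5,  u_{12} = 2,  u_{13} = 7,  u_{14} = 9,  u_{15} = 4,  u_{16} = 1,  u_{17} = 5,  u_{18} = 6,  u_{19} = 11,  u_{20} = 5,  u_{21} = 4,  u_{22} = 9,  u_{23} = 1,  u_{24} = 10,  u_{25} = 11,  u_{26} = 9.
The sequence repeats with period 24.
(270 - 1) mod 24 = 5, so u_{270} = u_6 = 6.

6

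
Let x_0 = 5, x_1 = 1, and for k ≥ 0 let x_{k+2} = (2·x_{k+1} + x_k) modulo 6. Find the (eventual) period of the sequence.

Computing terms: x_0 = 5; x_1 = 1; x_2 = 1; x_3 = 3; x_4 = 1; x_5 = 5; x_6 = 5; x_7 = 3; x_8 = 5; x_9 = 1.
Since (x_8, x_9) = (x_0, x_1) = (5, 1) (two consecutive terms determine the rest), the sequence is periodic with period 8.

8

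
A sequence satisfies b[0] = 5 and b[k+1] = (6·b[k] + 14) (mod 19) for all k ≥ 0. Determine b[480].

10

Listing terms: b[0] = 5; b[1] = 6; b[2] = 12; b[3] = 10; b[4] = 17; b[5] = 2; b[6] = 7; b[7] = 18; b[8] = 8; b[9] = 5.
Since b[9] = b[0] = 5, the sequence is periodic with period 9.
(480 - 0) mod 9 = 3, so b[480] = b[3] = 10.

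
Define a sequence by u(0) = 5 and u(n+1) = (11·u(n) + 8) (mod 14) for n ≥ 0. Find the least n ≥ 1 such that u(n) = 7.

1

We have u(0) = 5; u(1) = 7; u(2) = 1; u(3) = 5.
The sequence repeats with period 3.
The value 7 first appears (with n ≥ 1) at u(1).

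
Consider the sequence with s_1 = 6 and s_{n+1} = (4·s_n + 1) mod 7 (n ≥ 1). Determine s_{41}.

Listing terms: s_1 = 6,  s_2 = 4,  s_3 = 3,  s_4 = 6.
Since s_4 = s_1 = 6, the sequence is periodic with period 3.
(41 - 1) mod 3 = 1, so s_{41} = s_2 = 4.

4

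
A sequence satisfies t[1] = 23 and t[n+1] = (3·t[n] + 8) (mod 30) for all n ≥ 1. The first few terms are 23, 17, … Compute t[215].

Listing terms: t[1] = 23, t[2] = 17, t[3] = 29, t[4] = 5, t[5] = 23.
Since t[5] = t[1] = 23, the sequence is periodic with period 4.
(215 - 1) mod 4 = 2, so t[215] = t[3] = 29.

29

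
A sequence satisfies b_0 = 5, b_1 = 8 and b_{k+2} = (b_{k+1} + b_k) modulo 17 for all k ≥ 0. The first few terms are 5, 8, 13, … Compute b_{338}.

16

b_0 = 5; b_1 = 8; b_2 = 13; b_3 = 4; b_4 = 0; b_5 = 4; b_6 = 4; b_7 = 8; b_8 = 12; b_9 = 3; b_{10} = 15; b_{11} = 1; b_{12} = 16; b_{13} = 0; b_{14} = 16; b_{15} = 16; b_{16} = 15; b_{17} = 14; b_{18} = 12; b_{19} = 9; b_{20} = 4; b_{21} = 13; b_{22} = 0; b_{23} = 13; b_{24} = 13; b_{25} = 9; b_{26} = 5; b_{27} = 14; b_{28} = 2; b_{29} = 16; b_{30} = 1; b_{31} = 0; b_{32} = 1; b_{33} = 1; b_{34} = 2; b_{35} = 3; b_{36} = 5; b_{37} = 8.
The sequence repeats with period 36.
So b_{338} = b_{0 + ((338-0) mod 36)} = b_{14} = 16.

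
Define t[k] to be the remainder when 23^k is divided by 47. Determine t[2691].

Listing terms: t[0] = 1, t[1] = 23, t[2] = 12, t[3] = 41, t[4] = 3, t[5] = 22, t[6] = 36, t[7] = 29, t[8] = 9, t[9] = 19, t[10] = 14, t[11] = 40, t[12] = 27, t[13] = 10, t[14] = 42, t[15] = 26, t[16] = 34, t[17] = 30, t[18] = 32, t[19] = 31, t[20] = 8, t[21] = 43, t[22] = 2, t[23] = 46, t[24] = 24, t[25] = 35, t[26] = 6, t[27] = 44, t[28] = 25, t[29] = 11, t[30] = 18, t[31] = 38, t[32] = 28, t[33] = 33, t[34] = 7, t[35] = 20, t[36] = 37, t[37] = 5, t[38] = 21, t[39] = 13, t[40] = 17, t[41] = 15, t[42] = 16, t[43] = 39, t[44] = 4, t[45] = 45, t[46] = 1.
Since t[46] = t[0] = 1, the sequence is periodic with period 46.
(2691 - 0) mod 46 = 23, so t[2691] = t[23] = 46.

46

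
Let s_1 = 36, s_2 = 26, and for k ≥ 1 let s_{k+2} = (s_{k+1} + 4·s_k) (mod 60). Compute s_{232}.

14

We have s_1 = 36,  s_2 = 26,  s_3 = 50,  s_4 = 34,  s_5 = 54,  s_6 = 10,  s_7 = 46,  s_8 = 26,  s_9 = 30,  s_{10} = 14,  s_{11} = 14,  s_{12} = 10,  s_{13} = 6,  s_{14} = 46,  s_{15} = 10,  s_{16} = 14,  s_{17} = 54,  s_{18} = 50,  s_{19} = 26,  s_{20} = 46,  s_{21} = 30,  s_{22} = 34,  s_{23} = 34,  s_{24} = 50,  s_{25} = 6,  s_{26} = 26,  s_{27} = 50.
Since (s_{26}, s_{27}) = (s_2, s_3) = (26, 50) (two consecutive terms determine the rest), the sequence is eventually periodic: after a pre-period of length 1 it cycles with period 24.
For k ≥ 2, s_k depends only on (k - 2) mod 24. (232 - 2) mod 24 = 14, so s_{232} = s_{16} = 14.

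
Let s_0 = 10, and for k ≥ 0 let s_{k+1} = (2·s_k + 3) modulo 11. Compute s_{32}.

5

s_0 = 10; s_1 = 1; s_2 = 5; s_3 = 2; s_4 = 7; s_5 = 6; s_6 = 4; s_7 = 0; s_8 = 3; s_9 = 9; s_{10} = 10.
Since s_{10} = s_0 = 10, the sequence is periodic with period 10.
So s_{32} = s_{0 + ((32-0) mod 10)} = s_2 = 5.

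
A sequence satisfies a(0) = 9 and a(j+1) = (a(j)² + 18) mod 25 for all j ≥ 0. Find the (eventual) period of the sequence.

a(0) = 9; a(1) = 24; a(2) = 19; a(3) = 4; a(4) = 9.
Since a(4) = a(0) = 9, the sequence is periodic with period 4.

4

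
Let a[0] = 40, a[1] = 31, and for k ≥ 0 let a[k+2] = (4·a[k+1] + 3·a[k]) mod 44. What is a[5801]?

31

Listing terms: a[0] = 40; a[1] = 31; a[2] = 24; a[3] = 13; a[4] = 36; a[5] = 7; a[6] = 4; a[7] = 37; a[8] = 28; a[9] = 3; a[10] = 8; a[11] = 41; a[12] = 12; a[13] = 39; a[14] = 16; a[15] = 5; a[16] = 24; a[17] = 23; a[18] = 32; a[19] = 21; a[20] = 4; a[21] = 35; a[22] = 20; a[23] = 9; a[24] = 8; a[25] = 15; a[26] = 40; a[27] = 29; a[28] = 16; a[29] = 19; a[30] = 36; a[31] = 25; a[32] = 32; a[33] = 27; a[34] = 28; a[35] = 17; a[36] = 20; a[37] = 43; a[38] = 12; a[39] = 1; a[40] = 40; a[41] = 31.
Since (a[40], a[41]) = (a[0], a[1]) = (40, 31) (two consecutive terms determine the rest), the sequence is periodic with period 40.
(5801 - 0) mod 40 = 1, so a[5801] = a[1] = 31.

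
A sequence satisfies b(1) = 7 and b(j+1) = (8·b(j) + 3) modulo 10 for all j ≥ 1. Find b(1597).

7

We have b(1) = 7,  b(2) = 9,  b(3) = 5,  b(4) = 3,  b(5) = 7.
The sequence repeats with period 4.
So b(1597) = b(1 + ((1597-1) mod 4)) = b(1) = 7.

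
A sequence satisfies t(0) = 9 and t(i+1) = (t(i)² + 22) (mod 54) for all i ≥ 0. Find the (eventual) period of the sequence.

9

Computing terms: t(0) = 9; t(1) = 49; t(2) = 47; t(3) = 17; t(4) = 41; t(5) = 29; t(6) = 53; t(7) = 23; t(8) = 11; t(9) = 35; t(10) = 5; t(11) = 47.
Since t(11) = t(2) = 47, the sequence is eventually periodic: after a pre-period of length 2 it cycles with period 9.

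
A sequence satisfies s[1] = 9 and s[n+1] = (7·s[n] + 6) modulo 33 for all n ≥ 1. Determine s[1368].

15

Listing terms: s[1] = 9, s[2] = 3, s[3] = 27, s[4] = 30, s[5] = 18, s[6] = 0, s[7] = 6, s[8] = 15, s[9] = 12, s[10] = 24, s[11] = 9.
Since s[11] = s[1] = 9, the sequence is periodic with period 10.
(1368 - 1) mod 10 = 7, so s[1368] = s[8] = 15.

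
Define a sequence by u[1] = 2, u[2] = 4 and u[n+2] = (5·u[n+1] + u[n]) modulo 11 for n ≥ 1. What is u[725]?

9

u[1] = 2,  u[2] = 4,  u[3] = 0,  u[4] = 4,  u[5] = 9,  u[6] = 5,  u[7] = 1,  u[8] = 10,  u[9] = 7,  u[10] = 1,  u[11] = 1,  u[12] = 6,  u[13] = 9,  u[14] = 7,  u[15] = 0,  u[16] = 7,  u[17] = 2,  u[18] = 6,  u[19] = 10,  u[20] = 1,  u[21] = 4,  u[22] = 10,  u[23] = 10,  u[24] = 5,  u[25] = 2,  u[26] = 4.
Since (u[25], u[26]) = (u[1], u[2]) = (2, 4) (two consecutive terms determine the rest), the sequence is periodic with period 24.
So u[725] = u[1 + ((725-1) mod 24)] = u[5] = 9.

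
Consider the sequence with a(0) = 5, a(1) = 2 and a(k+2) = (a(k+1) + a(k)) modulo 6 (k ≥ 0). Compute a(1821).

We have a(0) = 5,  a(1) = 2,  a(2) = 1,  a(3) = 3,  a(4) = 4,  a(5) = 1,  a(6) = 5,  a(7) = 0,  a(8) = 5,  a(9) = 5,  a(10) = 4,  a(11) = 3,  a(12) = 1,  a(13) = 4,  a(14) = 5,  a(15) = 3,  a(16) = 2,  a(17) = 5,  a(18) = 1,  a(19) = 0,  a(20) = 1,  a(21) = 1,  a(22) = 2,  a(23) = 3,  a(24) = 5,  a(25) = 2.
The sequence repeats with period 24.
So a(1821) = a(0 + ((1821-0) mod 24)) = a(21) = 1.

1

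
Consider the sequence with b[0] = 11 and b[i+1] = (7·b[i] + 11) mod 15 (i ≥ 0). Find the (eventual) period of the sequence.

12

b[0] = 11,  b[1] = 13,  b[2] = 12,  b[3] = 5,  b[4] = 1,  b[5] = 3,  b[6] = 2,  b[7] = 10,  b[8] = 6,  b[9] = 8,  b[10] = 7,  b[11] = 0,  b[12] = 11.
The sequence repeats with period 12.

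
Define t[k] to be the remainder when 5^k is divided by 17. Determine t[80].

1

t[1] = 5,  t[2] = 8,  t[3] = 6,  t[4] = 13,  t[5] = 14,  t[6] = 2,  t[7] = 10,  t[8] = 16,  t[9] = 12,  t[10] = 9,  t[11] = 11,  t[12] = 4,  t[13] = 3,  t[14] = 15,  t[15] = 7,  t[16] = 1,  t[17] = 5.
The sequence repeats with period 16.
So t[80] = t[1 + ((80-1) mod 16)] = t[16] = 1.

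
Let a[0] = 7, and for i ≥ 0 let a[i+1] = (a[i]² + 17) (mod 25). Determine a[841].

16

a[0] = 7, a[1] = 16, a[2] = 23, a[3] = 21, a[4] = 8, a[5] = 6, a[6] = 3, a[7] = 1, a[8] = 18, a[9] = 16.
Since a[9] = a[1] = 16, the sequence is eventually periodic: after a pre-period of length 1 it cycles with period 8.
For i ≥ 1, a[i] depends only on (i - 1) mod 8. (841 - 1) mod 8 = 0, so a[841] = a[1] = 16.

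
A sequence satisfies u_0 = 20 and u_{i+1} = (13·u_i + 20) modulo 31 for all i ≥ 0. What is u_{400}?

24

u_0 = 20,  u_1 = 1,  u_2 = 2,  u_3 = 15,  u_4 = 29,  u_5 = 25,  u_6 = 4,  u_7 = 10,  u_8 = 26,  u_9 = 17,  u_{10} = 24,  u_{11} = 22,  u_{12} = 27,  u_{13} = 30,  u_{14} = 7,  u_{15} = 18,  u_{16} = 6,  u_{17} = 5,  u_{18} = 23,  u_{19} = 9,  u_{20} = 13,  u_{21} = 3,  u_{22} = 28,  u_{23} = 12,  u_{24} = 21,  u_{25} = 14,  u_{26} = 16,  u_{27} = 11,  u_{28} = 8,  u_{29} = 0,  u_{30} = 20.
Since u_{30} = u_0 = 20, the sequence is periodic with period 30.
So u_{400} = u_{0 + ((400-0) mod 30)} = u_{10} = 24.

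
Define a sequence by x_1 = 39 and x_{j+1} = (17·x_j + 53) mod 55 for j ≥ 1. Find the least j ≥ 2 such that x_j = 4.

We have x_1 = 39, x_2 = 1, x_3 = 15, x_4 = 33, x_5 = 9, x_6 = 41, x_7 = 35, x_8 = 43, x_9 = 14, x_{10} = 16, x_{11} = 50, x_{12} = 23, x_{13} = 4, x_{14} = 11, x_{15} = 20, x_{16} = 8, x_{17} = 24, x_{18} = 21, x_{19} = 25, x_{20} = 38, x_{21} = 39.
Since x_{21} = x_1 = 39, the sequence is periodic with period 20.
The value 4 first appears (with j ≥ 2) at x_{13}.

13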